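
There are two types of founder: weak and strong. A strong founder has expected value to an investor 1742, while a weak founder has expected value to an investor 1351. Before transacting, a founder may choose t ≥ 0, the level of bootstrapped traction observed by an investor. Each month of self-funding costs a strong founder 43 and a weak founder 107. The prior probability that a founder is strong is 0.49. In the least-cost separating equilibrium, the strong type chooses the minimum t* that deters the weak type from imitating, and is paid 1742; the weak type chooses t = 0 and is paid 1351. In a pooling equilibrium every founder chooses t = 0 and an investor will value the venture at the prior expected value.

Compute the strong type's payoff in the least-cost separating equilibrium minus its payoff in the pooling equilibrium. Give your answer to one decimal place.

42.3

Least-cost separating signal: t* solves 1351 = 1742 − 107·t*, so t* = (1742 − 1351)/107 ≈ 3.6542.
Strong type's separating payoff: 1742 − 43 × t* = 1742 − 43 × (1742 − 1351)/107 = 1742 − 16813/107 ≈ 1584.869.
Pooling payoff: 0.49 × 1742 + 0.51 × 1351 = 1542.59.
Difference: 1584.869 − 1542.59 = 42.279, i.e. 42.3 to one decimal place.
The strong type prefers to separate.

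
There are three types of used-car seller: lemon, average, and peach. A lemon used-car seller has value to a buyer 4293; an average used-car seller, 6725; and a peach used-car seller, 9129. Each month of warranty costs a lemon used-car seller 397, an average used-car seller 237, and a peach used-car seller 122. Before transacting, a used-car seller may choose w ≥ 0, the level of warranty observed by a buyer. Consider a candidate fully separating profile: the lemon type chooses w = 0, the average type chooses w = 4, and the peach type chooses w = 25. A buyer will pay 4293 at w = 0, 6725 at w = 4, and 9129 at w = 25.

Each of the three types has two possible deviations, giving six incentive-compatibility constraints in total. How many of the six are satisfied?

Peach (own payoff 9129 − 122×25 = 6079): to w=0 gives 4293 → no gain ✓; to w=4 gives 6725 − 122×4 = 6237 → profitable ✗.
Lemon (own payoff 4293): to w=4 gives 6725 − 397×4 = 5137 → profitable ✗; to w=25 gives 9129 − 397×25 = -796 → no gain ✓.
Average (own payoff 6725 − 237×4 = 5777): to w=0 gives 4293 → no gain ✓; to w=25 gives 9129 − 237×25 = 3204 → no gain ✓.
4 of the 6 constraints hold; not an equilibrium.

4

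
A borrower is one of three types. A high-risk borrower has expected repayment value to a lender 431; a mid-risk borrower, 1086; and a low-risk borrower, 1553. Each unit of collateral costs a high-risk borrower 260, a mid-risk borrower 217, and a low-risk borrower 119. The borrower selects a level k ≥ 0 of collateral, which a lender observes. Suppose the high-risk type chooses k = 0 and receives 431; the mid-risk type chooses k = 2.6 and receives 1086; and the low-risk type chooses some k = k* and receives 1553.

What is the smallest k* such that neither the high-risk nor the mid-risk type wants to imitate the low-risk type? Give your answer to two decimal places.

High-risk type (on-path payoff 431) won't mimic when 431 ≥ 1553 − 260·k*, i.e. k* ≥ 4.32.
Mid-risk type (on-path payoff 1086 − 217×2.6 = 521.8) won't mimic when 521.8 ≥ 1553 − 217·k*, i.e. k* ≥ 4.75.
Both must hold, so k* = max(4.32, 4.75) = 4.75. The mid-risk type's constraint binds.

4.75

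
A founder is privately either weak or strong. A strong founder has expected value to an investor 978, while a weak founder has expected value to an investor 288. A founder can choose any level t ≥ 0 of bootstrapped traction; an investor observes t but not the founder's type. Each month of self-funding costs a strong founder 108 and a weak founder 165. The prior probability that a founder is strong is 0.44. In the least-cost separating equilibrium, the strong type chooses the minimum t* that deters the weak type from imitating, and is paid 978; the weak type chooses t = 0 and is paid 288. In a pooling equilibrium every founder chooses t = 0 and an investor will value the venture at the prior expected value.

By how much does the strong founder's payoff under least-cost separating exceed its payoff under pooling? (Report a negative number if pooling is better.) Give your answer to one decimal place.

Least-cost separating signal: t* solves 288 = 978 − 165·t*, so t* = (978 − 288)/165 ≈ 4.1818.
Strong type's separating payoff: 978 − 108 × t* = 978 − 108 × (978 − 288)/165 = 978 − 74520/165 ≈ 526.364.
Pooling payoff: 0.44 × 978 + 0.56 × 288 = 591.6.
Difference: 526.364 − 591.6 = -65.236, i.e. -65.2 to one decimal place.
The strong type would prefer the pooling outcome.

-65.2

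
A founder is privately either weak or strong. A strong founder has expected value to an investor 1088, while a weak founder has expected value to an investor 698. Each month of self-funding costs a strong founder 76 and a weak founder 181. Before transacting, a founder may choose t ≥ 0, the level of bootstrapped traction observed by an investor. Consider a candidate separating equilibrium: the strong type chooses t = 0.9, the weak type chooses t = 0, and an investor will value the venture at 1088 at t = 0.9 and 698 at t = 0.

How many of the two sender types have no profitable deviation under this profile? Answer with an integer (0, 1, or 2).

Weak type: stay at 0 → 698; mimic → 1088 − 181 × 0.9 = 925.1. IC fails (698 < 925.1).
Strong type: signal → 1088 − 76 × 0.9 = 1019.6; deviate to 0 → 698. IC holds (1019.6 ≥ 698).
1 of 2 constraints hold, so this profile is not an equilibrium.

1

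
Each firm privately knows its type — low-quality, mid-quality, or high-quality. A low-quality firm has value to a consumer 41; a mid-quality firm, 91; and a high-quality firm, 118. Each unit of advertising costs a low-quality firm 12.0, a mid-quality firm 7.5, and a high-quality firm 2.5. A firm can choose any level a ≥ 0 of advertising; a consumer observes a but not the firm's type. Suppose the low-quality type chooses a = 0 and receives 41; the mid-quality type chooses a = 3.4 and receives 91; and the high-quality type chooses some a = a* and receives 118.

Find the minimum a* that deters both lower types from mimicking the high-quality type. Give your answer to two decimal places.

Low-quality type (on-path payoff 41) won't mimic when 41 ≥ 118 − 12.0·a*, i.e. a* ≥ 6.42.
Mid-quality type (on-path payoff 91 − 7.5×3.4 = 65.5) won't mimic when 65.5 ≥ 118 − 7.5·a*, i.e. a* ≥ 7.00.
Both must hold, so a* = max(6.42, 7.00) = 7.00. The mid-quality type's constraint binds.

7.00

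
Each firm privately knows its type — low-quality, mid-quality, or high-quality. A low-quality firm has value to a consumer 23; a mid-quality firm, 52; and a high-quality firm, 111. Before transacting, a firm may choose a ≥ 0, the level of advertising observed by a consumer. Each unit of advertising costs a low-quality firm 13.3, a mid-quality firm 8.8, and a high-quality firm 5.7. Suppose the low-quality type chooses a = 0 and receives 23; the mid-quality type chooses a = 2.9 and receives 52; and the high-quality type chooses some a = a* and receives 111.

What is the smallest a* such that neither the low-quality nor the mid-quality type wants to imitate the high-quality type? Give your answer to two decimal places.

9.60

Mid-quality type (on-path payoff 52 − 8.8×2.9 = 26.48) won't mimic when 26.48 ≥ 111 − 8.8·a*, i.e. a* ≥ 9.60.
Low-quality type (on-path payoff 23) won't mimic when 23 ≥ 111 − 13.3·a*, i.e. a* ≥ 6.62.
Both must hold, so a* = max(6.62, 9.60) = 9.60. The mid-quality type's constraint binds.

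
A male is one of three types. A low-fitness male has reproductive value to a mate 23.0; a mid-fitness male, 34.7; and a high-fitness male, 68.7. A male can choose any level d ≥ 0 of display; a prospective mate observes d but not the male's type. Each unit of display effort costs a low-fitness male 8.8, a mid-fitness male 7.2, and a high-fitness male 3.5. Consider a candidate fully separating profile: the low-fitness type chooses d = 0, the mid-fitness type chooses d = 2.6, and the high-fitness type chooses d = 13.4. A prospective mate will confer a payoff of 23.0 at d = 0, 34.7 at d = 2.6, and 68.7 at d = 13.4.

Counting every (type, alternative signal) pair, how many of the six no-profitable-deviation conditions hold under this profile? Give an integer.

3

Mid-fitness (own payoff 34.7 − 7.2×2.6 = 15.98): to d=0 gives 23.0 → profitable ✗; to d=13.4 gives 68.7 − 7.2×13.4 = -27.78 → no gain ✓.
High-fitness (own payoff 68.7 − 3.5×13.4 = 21.8): to d=0 gives 23.0 → profitable ✗; to d=2.6 gives 34.7 − 3.5×2.6 = 25.6 → profitable ✗.
Low-fitness (own payoff 23.0): to d=2.6 gives 34.7 − 8.8×2.6 = 11.82 → no gain ✓; to d=13.4 gives 68.7 − 8.8×13.4 = -49.22 → no gain ✓.
3 of the 6 constraints hold; not an equilibrium.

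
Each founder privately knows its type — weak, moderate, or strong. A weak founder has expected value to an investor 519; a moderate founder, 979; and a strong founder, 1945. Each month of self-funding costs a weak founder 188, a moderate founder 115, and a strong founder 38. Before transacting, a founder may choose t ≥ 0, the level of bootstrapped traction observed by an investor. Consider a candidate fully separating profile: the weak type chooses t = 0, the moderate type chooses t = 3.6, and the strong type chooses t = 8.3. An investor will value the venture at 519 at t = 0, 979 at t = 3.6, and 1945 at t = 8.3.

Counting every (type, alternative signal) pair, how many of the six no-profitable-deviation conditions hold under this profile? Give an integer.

5

Weak (own payoff 519): to t=3.6 gives 979 − 188×3.6 = 302.2 → no gain ✓; to t=8.3 gives 1945 − 188×8.3 = 384.6 → no gain ✓.
Strong (own payoff 1945 − 38×8.3 = 1629.6): to t=0 gives 519 → no gain ✓; to t=3.6 gives 979 − 38×3.6 = 842.2 → no gain ✓.
Moderate (own payoff 979 − 115×3.6 = 565): to t=0 gives 519 → no gain ✓; to t=8.3 gives 1945 − 115×8.3 = 990.5 → profitable ✗.
5 of the 6 constraints hold; not an equilibrium.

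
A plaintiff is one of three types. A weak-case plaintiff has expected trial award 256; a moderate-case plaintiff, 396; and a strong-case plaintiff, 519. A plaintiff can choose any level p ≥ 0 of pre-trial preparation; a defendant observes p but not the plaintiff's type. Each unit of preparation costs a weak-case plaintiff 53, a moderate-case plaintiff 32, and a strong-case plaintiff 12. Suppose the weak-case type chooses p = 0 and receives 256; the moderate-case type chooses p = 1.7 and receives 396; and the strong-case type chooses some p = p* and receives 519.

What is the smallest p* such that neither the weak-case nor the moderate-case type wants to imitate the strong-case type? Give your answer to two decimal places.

Weak-case type (on-path payoff 256) won't mimic when 256 ≥ 519 − 53·p*, i.e. p* ≥ 4.96.
Moderate-case type (on-path payoff 396 − 32×1.7 = 341.6) won't mimic when 341.6 ≥ 519 − 32·p*, i.e. p* ≥ 5.54.
Both must hold, so p* = max(4.96, 5.54) = 5.54. The moderate-case type's constraint binds.

5.54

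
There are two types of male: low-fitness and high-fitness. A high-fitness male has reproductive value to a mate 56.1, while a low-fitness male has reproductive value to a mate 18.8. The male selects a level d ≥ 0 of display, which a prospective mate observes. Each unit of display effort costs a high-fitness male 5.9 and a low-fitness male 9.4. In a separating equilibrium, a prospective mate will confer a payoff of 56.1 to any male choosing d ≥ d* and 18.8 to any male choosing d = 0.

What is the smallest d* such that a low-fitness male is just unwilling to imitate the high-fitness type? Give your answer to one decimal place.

A low-fitness male choosing d = 0 receives 18.8.
Imitating at d* instead would pay 56.1 at cost 9.4·d*, netting 56.1 − 9.4·d*.
Indifference: 18.8 = 56.1 − 9.4·d*, so d* = (56.1 − 18.8) / 9.4 ≈ 4.0.
At d* the low-fitness type's incentive constraint just binds; the high-fitness type strictly prefers d* since its per-unit cost is lower.

4.0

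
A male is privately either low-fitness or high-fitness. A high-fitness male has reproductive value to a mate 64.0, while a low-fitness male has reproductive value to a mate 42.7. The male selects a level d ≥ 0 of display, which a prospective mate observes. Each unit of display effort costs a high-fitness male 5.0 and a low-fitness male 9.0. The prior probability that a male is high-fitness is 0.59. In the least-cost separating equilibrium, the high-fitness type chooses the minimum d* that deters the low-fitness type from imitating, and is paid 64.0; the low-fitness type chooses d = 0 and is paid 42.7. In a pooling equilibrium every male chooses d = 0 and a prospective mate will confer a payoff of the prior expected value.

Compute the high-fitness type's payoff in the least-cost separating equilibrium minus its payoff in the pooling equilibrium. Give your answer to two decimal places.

Least-cost separating signal: d* solves 42.7 = 64.0 − 9.0·d*, so d* = (64.0 − 42.7)/9.0 ≈ 2.3667.
High-fitness type's separating payoff: 64.0 − 5.0 × d* = 64.0 − 5.0 × (64.0 − 42.7)/9.0 = 64.0 − 106.5/9.0 ≈ 52.1667.
Pooling payoff: 0.59 × 64.0 + 0.41 × 42.7 = 55.267.
Difference: 52.1667 − 55.267 = -3.1003, i.e. -3.10 to two decimal places.
The high-fitness type would prefer the pooling outcome.

-3.10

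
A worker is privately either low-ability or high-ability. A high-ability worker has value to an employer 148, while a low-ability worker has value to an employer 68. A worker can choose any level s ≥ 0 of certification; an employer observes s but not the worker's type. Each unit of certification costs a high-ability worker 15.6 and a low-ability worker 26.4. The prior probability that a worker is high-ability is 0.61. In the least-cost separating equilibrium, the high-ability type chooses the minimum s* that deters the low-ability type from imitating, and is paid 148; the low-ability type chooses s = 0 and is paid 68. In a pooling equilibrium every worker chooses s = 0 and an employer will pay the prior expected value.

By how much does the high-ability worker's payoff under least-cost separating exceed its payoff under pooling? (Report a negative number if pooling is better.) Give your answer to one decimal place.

Least-cost separating signal: s* solves 68 = 148 − 26.4·s*, so s* = (148 − 68)/26.4 ≈ 3.0303.
High-ability type's separating payoff: 148 − 15.6 × s* = 148 − 15.6 × (148 − 68)/26.4 = 148 − 1248/26.4 ≈ 100.727.
Pooling payoff: 0.61 × 148 + 0.39 × 68 = 116.8.
Difference: 100.727 − 116.8 = -16.073, i.e. -16.1 to one decimal place.
The high-ability type would prefer the pooling outcome.

-16.1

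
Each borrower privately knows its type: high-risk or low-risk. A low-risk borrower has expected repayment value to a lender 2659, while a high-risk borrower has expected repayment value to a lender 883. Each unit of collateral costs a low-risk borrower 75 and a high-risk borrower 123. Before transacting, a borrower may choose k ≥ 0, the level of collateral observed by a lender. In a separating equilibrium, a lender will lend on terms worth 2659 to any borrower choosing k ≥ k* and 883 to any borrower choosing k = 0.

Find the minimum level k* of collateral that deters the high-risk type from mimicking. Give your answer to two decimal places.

14.44

A high-risk borrower choosing k = 0 receives 883.
Imitating at k* instead would pay 2659 at cost 123·k*, netting 2659 − 123·k*.
Indifference: 883 = 2659 − 123·k*, so k* = (2659 − 883) / 123 ≈ 14.44.
This is the high-risk type's binding incentive-compatibility constraint; any k ≥ 14.44 sustains separation on that side.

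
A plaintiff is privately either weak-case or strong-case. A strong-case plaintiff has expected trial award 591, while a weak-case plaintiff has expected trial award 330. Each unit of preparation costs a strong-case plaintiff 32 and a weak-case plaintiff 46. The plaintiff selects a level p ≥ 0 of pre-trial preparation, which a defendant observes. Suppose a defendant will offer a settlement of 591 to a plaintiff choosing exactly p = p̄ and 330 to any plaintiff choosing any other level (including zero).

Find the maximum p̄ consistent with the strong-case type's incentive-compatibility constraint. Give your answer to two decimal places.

Choosing p̄ yields the strong-case type 591 − 32·p̄; choosing zero yields 330.
The strong-case type is indifferent at 591 − 32·p̄ = 330, i.e. p̄ = (591 − 330) / 32 ≈ 8.16.
For any p̄ above 8.16 the strong-case type would rather pool at zero, so separation collapses.

8.16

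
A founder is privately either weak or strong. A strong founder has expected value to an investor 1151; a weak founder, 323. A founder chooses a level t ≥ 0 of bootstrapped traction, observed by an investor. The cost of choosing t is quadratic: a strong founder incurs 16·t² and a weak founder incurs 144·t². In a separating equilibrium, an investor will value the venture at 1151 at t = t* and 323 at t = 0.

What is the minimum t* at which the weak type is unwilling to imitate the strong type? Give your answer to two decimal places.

2.40

The weak type at t = 0 receives 323; imitating at t* yields 1151 − 144·t*².
Indifference: 323 = 1151 − 144·t*², so t*² = (1151 − 323) / 144 = 5.75.
t* = √5.75 ≈ 2.40.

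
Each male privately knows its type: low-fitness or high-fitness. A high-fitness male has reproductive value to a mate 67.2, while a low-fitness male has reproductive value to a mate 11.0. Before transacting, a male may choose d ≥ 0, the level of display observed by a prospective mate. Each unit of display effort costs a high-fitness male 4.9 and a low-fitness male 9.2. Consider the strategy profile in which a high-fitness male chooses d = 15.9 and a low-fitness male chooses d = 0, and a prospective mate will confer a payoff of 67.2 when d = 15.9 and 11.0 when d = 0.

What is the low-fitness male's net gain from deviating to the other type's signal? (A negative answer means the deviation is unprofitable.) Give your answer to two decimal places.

Playing d = 0 the low-fitness male receives 11.0.
Deviating to d = 15.9 brings payment 67.2 at cost 9.2 × 15.9 = 146.28, netting -79.08.
Gain from deviating: -79.08 − 11.0 = -90.08.
The gain is negative, so the low-fitness type's incentive-compatibility constraint is satisfied.

-90.08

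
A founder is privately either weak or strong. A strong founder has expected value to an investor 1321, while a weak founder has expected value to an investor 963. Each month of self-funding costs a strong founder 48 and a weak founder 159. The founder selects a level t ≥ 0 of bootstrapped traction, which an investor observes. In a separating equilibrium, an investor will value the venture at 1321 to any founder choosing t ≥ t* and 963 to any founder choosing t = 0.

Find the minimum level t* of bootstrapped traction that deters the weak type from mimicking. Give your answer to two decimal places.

2.25

A weak founder choosing t = 0 receives 963.
Imitating at t* instead would pay 1321 at cost 159·t*, netting 1321 − 159·t*.
Indifference: 963 = 1321 − 159·t*, so t* = (1321 − 963) / 159 ≈ 2.25.
At t* the weak type's incentive constraint just binds; the strong type strictly prefers t* since its per-unit cost is lower.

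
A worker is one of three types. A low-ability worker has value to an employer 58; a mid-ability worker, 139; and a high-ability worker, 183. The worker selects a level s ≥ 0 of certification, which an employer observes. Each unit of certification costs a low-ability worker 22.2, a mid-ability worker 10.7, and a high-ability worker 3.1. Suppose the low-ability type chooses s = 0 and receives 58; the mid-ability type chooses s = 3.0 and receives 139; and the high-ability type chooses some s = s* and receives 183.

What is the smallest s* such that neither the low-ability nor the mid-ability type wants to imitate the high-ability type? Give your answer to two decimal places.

Mid-ability type (on-path payoff 139 − 10.7×3.0 = 106.9) won't mimic when 106.9 ≥ 183 − 10.7·s*, i.e. s* ≥ 7.11.
Low-ability type (on-path payoff 58) won't mimic when 58 ≥ 183 − 22.2·s*, i.e. s* ≥ 5.63.
Both must hold, so s* = max(5.63, 7.11) = 7.11. The mid-ability type's constraint binds.

7.11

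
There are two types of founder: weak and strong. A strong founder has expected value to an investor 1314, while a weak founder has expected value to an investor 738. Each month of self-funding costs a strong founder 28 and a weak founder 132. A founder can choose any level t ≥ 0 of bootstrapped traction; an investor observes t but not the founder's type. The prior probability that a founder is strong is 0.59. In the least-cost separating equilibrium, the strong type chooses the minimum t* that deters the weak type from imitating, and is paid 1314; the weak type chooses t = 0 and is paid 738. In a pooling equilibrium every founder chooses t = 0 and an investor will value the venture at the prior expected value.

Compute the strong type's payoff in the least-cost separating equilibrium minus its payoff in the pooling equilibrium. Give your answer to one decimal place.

114.0

Least-cost separating signal: t* solves 738 = 1314 − 132·t*, so t* = (1314 − 738)/132 ≈ 4.3636.
Strong type's separating payoff: 1314 − 28 × t* = 1314 − 28 × (1314 − 738)/132 = 1314 − 16128/132 ≈ 1191.818.
Pooling payoff: 0.59 × 1314 + 0.41 × 738 = 1077.84.
Difference: 1191.818 − 1077.84 = 113.978, i.e. 114.0 to one decimal place.
The strong type prefers to separate.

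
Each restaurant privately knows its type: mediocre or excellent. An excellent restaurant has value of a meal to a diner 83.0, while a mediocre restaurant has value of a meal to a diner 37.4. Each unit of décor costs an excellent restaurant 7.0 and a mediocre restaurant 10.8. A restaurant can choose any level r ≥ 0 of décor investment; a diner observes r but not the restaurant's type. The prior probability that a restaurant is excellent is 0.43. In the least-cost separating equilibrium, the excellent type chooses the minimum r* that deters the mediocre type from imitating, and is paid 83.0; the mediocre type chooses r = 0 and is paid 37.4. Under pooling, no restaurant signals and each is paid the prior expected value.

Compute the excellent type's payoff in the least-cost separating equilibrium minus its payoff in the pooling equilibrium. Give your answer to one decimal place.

Least-cost separating signal: r* solves 37.4 = 83.0 − 10.8·r*, so r* = (83.0 − 37.4)/10.8 ≈ 4.2222.
Excellent type's separating payoff: 83.0 − 7.0 × r* = 83.0 − 7.0 × (83.0 − 37.4)/10.8 = 83.0 − 319.2/10.8 ≈ 53.444.
Pooling payoff: 0.43 × 83.0 + 0.57 × 37.4 = 57.008.
Difference: 53.444 − 57.008 = -3.564, i.e. -3.6 to one decimal place.
The excellent type would prefer the pooling outcome.

-3.6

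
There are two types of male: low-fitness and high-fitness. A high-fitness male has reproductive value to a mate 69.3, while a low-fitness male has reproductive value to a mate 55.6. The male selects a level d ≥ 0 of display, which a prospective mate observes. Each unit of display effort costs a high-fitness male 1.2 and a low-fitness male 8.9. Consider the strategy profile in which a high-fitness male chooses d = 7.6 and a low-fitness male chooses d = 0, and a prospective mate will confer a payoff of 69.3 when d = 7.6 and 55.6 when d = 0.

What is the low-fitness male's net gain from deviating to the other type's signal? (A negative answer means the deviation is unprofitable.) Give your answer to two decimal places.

-53.94

Playing d = 0 the low-fitness male receives 55.6.
Deviating to d = 7.6 brings payment 69.3 at cost 8.9 × 7.6 = 67.64, netting 1.66.
Gain from deviating: 1.66 − 55.6 = -53.94.
The gain is negative, so the low-fitness type's incentive-compatibility constraint is satisfied.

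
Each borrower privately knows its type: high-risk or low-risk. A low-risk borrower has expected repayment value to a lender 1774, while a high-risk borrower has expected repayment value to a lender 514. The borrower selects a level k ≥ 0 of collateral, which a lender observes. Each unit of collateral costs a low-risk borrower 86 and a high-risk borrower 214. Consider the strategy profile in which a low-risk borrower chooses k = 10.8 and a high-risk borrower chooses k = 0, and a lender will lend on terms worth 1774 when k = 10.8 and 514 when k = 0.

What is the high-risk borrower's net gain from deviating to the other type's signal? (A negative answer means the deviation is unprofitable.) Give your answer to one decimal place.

-1051.2

Playing k = 0 the high-risk borrower receives 514.
Deviating to k = 10.8 brings payment 1774 at cost 214 × 10.8 = 2311.2, netting -537.2.
Gain from deviating: -537.2 − 514 = -1051.2.
The gain is negative, so the high-risk type's incentive-compatibility constraint is satisfied.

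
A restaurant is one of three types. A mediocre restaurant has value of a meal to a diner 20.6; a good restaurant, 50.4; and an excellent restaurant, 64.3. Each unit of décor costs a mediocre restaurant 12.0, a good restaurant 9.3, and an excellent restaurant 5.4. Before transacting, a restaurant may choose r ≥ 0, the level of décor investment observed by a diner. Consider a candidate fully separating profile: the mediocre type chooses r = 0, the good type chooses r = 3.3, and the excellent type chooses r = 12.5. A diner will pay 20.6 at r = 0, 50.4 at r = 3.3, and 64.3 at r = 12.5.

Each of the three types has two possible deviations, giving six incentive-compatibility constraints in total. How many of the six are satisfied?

3

Good (own payoff 50.4 − 9.3×3.3 = 19.71): to r=0 gives 20.6 → profitable ✗; to r=12.5 gives 64.3 − 9.3×12.5 = -51.95 → no gain ✓.
Mediocre (own payoff 20.6): to r=3.3 gives 50.4 − 12.0×3.3 = 10.8 → no gain ✓; to r=12.5 gives 64.3 − 12.0×12.5 = -85.7 → no gain ✓.
Excellent (own payoff 64.3 − 5.4×12.5 = -3.2): to r=0 gives 20.6 → profitable ✗; to r=3.3 gives 50.4 − 5.4×3.3 = 32.58 → profitable ✗.
3 of the 6 constraints hold; not an equilibrium.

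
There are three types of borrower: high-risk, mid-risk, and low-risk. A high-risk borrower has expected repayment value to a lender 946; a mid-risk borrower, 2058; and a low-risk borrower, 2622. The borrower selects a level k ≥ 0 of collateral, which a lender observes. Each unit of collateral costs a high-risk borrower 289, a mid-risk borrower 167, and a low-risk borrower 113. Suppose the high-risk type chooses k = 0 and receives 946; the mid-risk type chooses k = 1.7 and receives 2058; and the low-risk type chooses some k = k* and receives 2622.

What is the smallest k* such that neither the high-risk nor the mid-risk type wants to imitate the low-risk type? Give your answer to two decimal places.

Mid-risk type (on-path payoff 2058 − 167×1.7 = 1774.1) won't mimic when 1774.1 ≥ 2622 − 167·k*, i.e. k* ≥ 5.08.
High-risk type (on-path payoff 946) won't mimic when 946 ≥ 2622 − 289·k*, i.e. k* ≥ 5.80.
Both must hold, so k* = max(5.80, 5.08) = 5.80. The high-risk type's constraint binds.

5.80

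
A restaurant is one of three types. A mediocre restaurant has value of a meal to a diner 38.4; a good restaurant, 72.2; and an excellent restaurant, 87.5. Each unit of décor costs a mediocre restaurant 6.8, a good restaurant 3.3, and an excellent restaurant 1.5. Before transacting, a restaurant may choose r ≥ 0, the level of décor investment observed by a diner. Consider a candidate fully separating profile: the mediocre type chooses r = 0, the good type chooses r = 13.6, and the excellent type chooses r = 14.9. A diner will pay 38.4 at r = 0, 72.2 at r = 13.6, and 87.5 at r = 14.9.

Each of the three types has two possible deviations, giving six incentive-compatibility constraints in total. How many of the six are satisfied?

Excellent (own payoff 87.5 − 1.5×14.9 = 65.15): to r=0 gives 38.4 → no gain ✓; to r=13.6 gives 72.2 − 1.5×13.6 = 51.8 → no gain ✓.
Good (own payoff 72.2 − 3.3×13.6 = 27.32): to r=0 gives 38.4 → profitable ✗; to r=14.9 gives 87.5 − 3.3×14.9 = 38.33 → profitable ✗.
Mediocre (own payoff 38.4): to r=13.6 gives 72.2 − 6.8×13.6 = -20.28 → no gain ✓; to r=14.9 gives 87.5 − 6.8×14.9 = -13.82 → no gain ✓.
4 of the 6 constraints hold; not an equilibrium.

4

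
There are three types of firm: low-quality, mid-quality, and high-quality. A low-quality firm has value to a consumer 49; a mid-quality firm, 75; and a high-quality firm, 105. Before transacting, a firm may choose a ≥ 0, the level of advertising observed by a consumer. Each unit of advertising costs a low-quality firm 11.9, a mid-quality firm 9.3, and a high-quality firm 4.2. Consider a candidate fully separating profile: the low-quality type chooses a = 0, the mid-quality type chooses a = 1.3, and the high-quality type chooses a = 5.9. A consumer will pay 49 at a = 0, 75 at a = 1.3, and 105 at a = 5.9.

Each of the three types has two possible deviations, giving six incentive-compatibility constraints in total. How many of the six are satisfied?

Mid-quality (own payoff 75 − 9.3×1.3 = 62.91): to a=0 gives 49 → no gain ✓; to a=5.9 gives 105 − 9.3×5.9 = 50.13 → no gain ✓.
High-quality (own payoff 105 − 4.2×5.9 = 80.22): to a=0 gives 49 → no gain ✓; to a=1.3 gives 75 − 4.2×1.3 = 69.54 → no gain ✓.
Low-quality (own payoff 49): to a=1.3 gives 75 − 11.9×1.3 = 59.53 → profitable ✗; to a=5.9 gives 105 − 11.9×5.9 = 34.79 → no gain ✓.
5 of the 6 constraints hold; not an equilibrium.

5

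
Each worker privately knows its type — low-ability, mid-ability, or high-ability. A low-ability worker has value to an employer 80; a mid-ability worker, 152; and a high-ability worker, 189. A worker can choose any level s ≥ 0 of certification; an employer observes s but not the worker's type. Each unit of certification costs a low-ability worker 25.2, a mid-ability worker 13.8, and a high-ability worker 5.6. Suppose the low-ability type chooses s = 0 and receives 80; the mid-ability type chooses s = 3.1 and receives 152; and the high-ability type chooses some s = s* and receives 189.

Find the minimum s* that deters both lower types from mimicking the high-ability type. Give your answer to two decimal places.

Mid-ability type (on-path payoff 152 − 13.8×3.1 = 109.22) won't mimic when 109.22 ≥ 189 − 13.8·s*, i.e. s* ≥ 5.78.
Low-ability type (on-path payoff 80) won't mimic when 80 ≥ 189 − 25.2·s*, i.e. s* ≥ 4.33.
Both must hold, so s* = max(4.33, 5.78) = 5.78. The mid-ability type's constraint binds.

5.78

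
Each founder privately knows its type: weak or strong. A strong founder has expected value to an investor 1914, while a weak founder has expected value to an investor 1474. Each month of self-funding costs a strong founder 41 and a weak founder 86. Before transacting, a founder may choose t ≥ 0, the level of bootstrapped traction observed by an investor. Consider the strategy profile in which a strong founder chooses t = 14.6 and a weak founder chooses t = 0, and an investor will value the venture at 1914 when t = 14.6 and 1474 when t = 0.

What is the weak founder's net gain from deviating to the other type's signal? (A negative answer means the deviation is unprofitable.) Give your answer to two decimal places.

-815.60

Playing t = 0 the weak founder receives 1474.
Deviating to t = 14.6 brings payment 1914 at cost 86 × 14.6 = 1255.6, netting 658.4.
Gain from deviating: 658.4 − 1474 = -815.60.
The gain is negative, so the weak type's incentive-compatibility constraint is satisfied.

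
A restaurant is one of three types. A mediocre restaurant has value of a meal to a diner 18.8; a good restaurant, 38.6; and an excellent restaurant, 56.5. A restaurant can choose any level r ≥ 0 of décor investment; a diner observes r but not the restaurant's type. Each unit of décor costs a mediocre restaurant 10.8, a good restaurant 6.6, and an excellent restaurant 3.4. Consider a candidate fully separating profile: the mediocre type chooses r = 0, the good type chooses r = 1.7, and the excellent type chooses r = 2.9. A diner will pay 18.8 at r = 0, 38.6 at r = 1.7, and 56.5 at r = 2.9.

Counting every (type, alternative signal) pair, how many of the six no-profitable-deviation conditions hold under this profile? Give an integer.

Mediocre (own payoff 18.8): to r=1.7 gives 38.6 − 10.8×1.7 = 20.24 → profitable ✗; to r=2.9 gives 56.5 − 10.8×2.9 = 25.18 → profitable ✗.
Good (own payoff 38.6 − 6.6×1.7 = 27.38): to r=0 gives 18.8 → no gain ✓; to r=2.9 gives 56.5 − 6.6×2.9 = 37.36 → profitable ✗.
Excellent (own payoff 56.5 − 3.4×2.9 = 46.64): to r=0 gives 18.8 → no gain ✓; to r=1.7 gives 38.6 − 3.4×1.7 = 32.82 → no gain ✓.
3 of the 6 constraints hold; not an equilibrium.

3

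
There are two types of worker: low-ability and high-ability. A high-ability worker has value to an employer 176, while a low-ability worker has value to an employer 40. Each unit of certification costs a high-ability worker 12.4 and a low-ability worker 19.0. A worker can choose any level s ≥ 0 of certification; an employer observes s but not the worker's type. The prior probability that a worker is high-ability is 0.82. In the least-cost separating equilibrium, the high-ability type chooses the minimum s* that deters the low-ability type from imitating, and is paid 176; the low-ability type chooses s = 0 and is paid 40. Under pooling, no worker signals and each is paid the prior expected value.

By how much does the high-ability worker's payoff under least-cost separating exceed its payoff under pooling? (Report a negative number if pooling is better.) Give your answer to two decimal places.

Least-cost separating signal: s* solves 40 = 176 − 19.0·s*, so s* = (176 − 40)/19.0 ≈ 7.1579.
High-ability type's separating payoff: 176 − 12.4 × s* = 176 − 12.4 × (176 − 40)/19.0 = 176 − 1686.4/19.0 ≈ 87.2421.
Pooling payoff: 0.82 × 176 + 0.18 × 40 = 151.52.
Difference: 87.2421 − 151.52 = -64.2779, i.e. -64.28 to two decimal places.
The high-ability type would prefer the pooling outcome.

-64.28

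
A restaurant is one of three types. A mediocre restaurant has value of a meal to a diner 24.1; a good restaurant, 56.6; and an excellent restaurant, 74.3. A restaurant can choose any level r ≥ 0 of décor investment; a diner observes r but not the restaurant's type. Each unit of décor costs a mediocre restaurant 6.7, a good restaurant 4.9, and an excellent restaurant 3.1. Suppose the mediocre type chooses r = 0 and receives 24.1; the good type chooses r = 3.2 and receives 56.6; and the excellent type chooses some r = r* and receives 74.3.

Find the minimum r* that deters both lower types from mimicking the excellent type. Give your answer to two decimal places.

Good type (on-path payoff 56.6 − 4.9×3.2 = 40.92) won't mimic when 40.92 ≥ 74.3 − 4.9·r*, i.e. r* ≥ 6.81.
Mediocre type (on-path payoff 24.1) won't mimic when 24.1 ≥ 74.3 − 6.7·r*, i.e. r* ≥ 7.49.
Both must hold, so r* = max(7.49, 6.81) = 7.49. The mediocre type's constraint binds.

7.49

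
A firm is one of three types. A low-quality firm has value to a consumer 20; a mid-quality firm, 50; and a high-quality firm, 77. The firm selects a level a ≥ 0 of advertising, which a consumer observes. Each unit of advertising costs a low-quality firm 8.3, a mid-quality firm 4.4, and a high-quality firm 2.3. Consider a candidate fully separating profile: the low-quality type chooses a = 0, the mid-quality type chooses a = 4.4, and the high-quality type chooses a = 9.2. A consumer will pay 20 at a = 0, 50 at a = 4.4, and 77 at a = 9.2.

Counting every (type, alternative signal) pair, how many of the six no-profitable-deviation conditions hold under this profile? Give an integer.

5

Mid-quality (own payoff 50 − 4.4×4.4 = 30.64): to a=0 gives 20 → no gain ✓; to a=9.2 gives 77 − 4.4×9.2 = 36.52 → profitable ✗.
High-quality (own payoff 77 − 2.3×9.2 = 55.84): to a=0 gives 20 → no gain ✓; to a=4.4 gives 50 − 2.3×4.4 = 39.88 → no gain ✓.
Low-quality (own payoff 20): to a=4.4 gives 50 − 8.3×4.4 = 13.48 → no gain ✓; to a=9.2 gives 77 − 8.3×9.2 = 0.64 → no gain ✓.
5 of the 6 constraints hold; not an equilibrium.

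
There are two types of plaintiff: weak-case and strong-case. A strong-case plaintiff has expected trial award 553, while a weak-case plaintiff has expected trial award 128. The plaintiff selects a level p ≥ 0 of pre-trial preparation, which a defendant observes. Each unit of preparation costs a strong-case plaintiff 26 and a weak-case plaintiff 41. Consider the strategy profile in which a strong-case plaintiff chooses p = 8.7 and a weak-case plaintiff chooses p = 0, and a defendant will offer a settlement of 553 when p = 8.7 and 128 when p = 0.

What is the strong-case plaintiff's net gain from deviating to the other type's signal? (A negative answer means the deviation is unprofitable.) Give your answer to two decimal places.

Playing p = 8.7 the strong-case plaintiff receives 553 − 26 × 8.7 = 326.8.
Deviating to p = 0 yields 128 instead.
Gain from deviating: 128 − 326.8 = -198.80.
The gain is negative, so the strong-case type's incentive-compatibility constraint is satisfied.

-198.80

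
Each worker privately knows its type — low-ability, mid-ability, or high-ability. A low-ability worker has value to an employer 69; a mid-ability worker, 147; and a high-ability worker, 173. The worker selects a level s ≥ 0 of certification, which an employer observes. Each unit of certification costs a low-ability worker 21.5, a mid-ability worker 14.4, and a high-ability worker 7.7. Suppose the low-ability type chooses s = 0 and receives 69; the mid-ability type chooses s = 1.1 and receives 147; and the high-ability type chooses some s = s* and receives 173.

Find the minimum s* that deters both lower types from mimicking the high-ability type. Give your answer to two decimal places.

4.84

Low-ability type (on-path payoff 69) won't mimic when 69 ≥ 173 − 21.5·s*, i.e. s* ≥ 4.84.
Mid-ability type (on-path payoff 147 − 14.4×1.1 = 131.16) won't mimic when 131.16 ≥ 173 − 14.4·s*, i.e. s* ≥ 2.91.
Both must hold, so s* = max(4.84, 2.91) = 4.84. The low-ability type's constraint binds.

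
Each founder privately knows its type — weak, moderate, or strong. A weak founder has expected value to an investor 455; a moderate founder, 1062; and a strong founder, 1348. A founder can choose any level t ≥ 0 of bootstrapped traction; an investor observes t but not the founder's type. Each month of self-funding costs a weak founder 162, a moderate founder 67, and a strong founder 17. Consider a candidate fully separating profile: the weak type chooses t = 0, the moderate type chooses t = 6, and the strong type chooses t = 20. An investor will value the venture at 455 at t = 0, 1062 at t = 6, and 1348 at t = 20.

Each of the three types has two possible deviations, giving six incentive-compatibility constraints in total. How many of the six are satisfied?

Weak (own payoff 455): to t=6 gives 1062 − 162×6 = 90 → no gain ✓; to t=20 gives 1348 − 162×20 = -1892 → no gain ✓.
Strong (own payoff 1348 − 17×20 = 1008): to t=0 gives 455 → no gain ✓; to t=6 gives 1062 − 17×6 = 960 → no gain ✓.
Moderate (own payoff 1062 − 67×6 = 660): to t=0 gives 455 → no gain ✓; to t=20 gives 1348 − 67×20 = 8 → no gain ✓.
6 of the 6 constraints hold; this profile is a separating equilibrium.

6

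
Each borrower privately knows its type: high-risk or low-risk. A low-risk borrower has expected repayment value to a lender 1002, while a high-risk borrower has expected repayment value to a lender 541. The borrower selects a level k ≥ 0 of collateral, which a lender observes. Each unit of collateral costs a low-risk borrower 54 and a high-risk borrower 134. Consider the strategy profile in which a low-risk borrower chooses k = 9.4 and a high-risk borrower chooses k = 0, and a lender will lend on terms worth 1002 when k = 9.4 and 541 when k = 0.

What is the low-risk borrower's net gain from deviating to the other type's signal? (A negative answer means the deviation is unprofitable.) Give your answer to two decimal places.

Playing k = 9.4 the low-risk borrower receives 1002 − 54 × 9.4 = 494.4.
Deviating to k = 0 yields 541 instead.
Gain from deviating: 541 − 494.4 = 46.60.
The gain is positive, so the low-risk type's incentive-compatibility constraint is violated — this profile is not a separating equilibrium.

46.60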